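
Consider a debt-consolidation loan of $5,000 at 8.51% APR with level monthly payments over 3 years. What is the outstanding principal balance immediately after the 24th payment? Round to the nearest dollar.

$1,810

With monthly rate i = 8.51%/12 = 0.0070917, the balance after k of n payments is P · [(1+i)^n − (1+i)^k] / [(1+i)^n − 1].
(1+0.0070917)^36 = 1.28968629 and (1+0.0070917)^24 = 1.18483004, so the balance is 5,000 × (1.28968629 − 1.18483004) / (1.28968629 − 1) = $1,809.82.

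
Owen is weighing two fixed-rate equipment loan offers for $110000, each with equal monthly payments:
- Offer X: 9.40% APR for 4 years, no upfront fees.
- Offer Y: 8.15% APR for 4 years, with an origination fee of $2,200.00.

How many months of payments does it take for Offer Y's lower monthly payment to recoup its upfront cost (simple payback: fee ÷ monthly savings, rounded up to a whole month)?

34 months

Offer X: at 9.40% the monthly rate is 0.0078333, so the payment is 110,000 × 0.0078333 / (1 − 1.0078333^−48) = $2,758.30.
Offer Y: at 8.15% the monthly rate is 0.0067917, so the payment is 110,000 × 0.0067917 / (1 − 1.0067917^−48) = $2,693.17.
Monthly savings = $2,758.30 − $2,693.17 = $65.13.
Break-even = $2,200.00 / $65.13 = 33.78 → 34 months.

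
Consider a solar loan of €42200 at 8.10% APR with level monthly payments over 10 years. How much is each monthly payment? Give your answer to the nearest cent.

€514.24

Monthly rate = 8.1%/12 = 0.0067500; payment = 42,200 × 0.0067500 / (1 − (1+0.0067500)^−120) = €514.24.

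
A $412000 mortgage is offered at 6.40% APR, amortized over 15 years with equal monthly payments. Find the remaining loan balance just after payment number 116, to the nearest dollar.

With monthly rate i = 6.4%/12 = 0.0053333, the balance after k of n payments is P · [(1+i)^n − (1+i)^k] / [(1+i)^n − 1].
(1+0.0053333)^180 = 2.60504270 and (1+0.0053333)^116 = 1.85340174, so the balance is 412,000 × (2.60504270 − 1.85340174) / (2.60504270 − 1) = $192,939.46.

$192,939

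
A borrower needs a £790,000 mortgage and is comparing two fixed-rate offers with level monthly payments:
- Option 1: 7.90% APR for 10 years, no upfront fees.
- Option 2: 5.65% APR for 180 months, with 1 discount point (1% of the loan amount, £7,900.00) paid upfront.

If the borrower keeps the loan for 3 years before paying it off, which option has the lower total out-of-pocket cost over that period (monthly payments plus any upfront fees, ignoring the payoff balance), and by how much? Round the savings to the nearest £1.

Option 1: monthly rate = 7.9%/12 = 0.0065833; payment = 790,000 × 0.0065833 / (1 − (1+0.0065833)^−120) = £9,543.19.
Option 2: monthly rate = 5.65%/12 = 0.0047083; payment = 790,000 × 0.0047083 / (1 − (1+0.0047083)^−180) = £6,518.01.
Over 36 months: Option 1 costs 36 × £9,543.19 = £343,554.84; Option 2 costs 36 × £6,518.01 + £7,900.00 = £242,548.36.
Option 2 is cheaper by £343,554.84 − £242,548.36 = £101,006.48.

Option 2 by £101,006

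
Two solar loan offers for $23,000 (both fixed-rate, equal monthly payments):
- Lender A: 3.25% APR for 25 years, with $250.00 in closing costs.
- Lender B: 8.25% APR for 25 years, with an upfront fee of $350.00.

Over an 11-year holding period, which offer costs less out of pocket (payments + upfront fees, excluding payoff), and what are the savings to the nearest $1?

Lender A by $9,242

Lender A: at 3.25% the monthly rate is 0.0027083, so the payment is 23,000 × 0.0027083 / (1 − 1.0027083^−300) = $112.08.
Lender B: at 8.25% the monthly rate is 0.0068750, so the payment is 23,000 × 0.0068750 / (1 − 1.0068750^−300) = $181.34.
Over 132 months: Lender A costs 132 × $112.08 + $250.00 = $15,044.56; Lender B costs 132 × $181.34 + $350.00 = $24,286.88.
Lender A is cheaper by $24,286.88 − $15,044.56 = $9,242.32.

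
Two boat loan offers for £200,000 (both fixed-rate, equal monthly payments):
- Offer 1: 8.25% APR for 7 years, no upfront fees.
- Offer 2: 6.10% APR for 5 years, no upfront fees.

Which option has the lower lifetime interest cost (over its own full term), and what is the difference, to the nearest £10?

Offer 1: monthly rate = 8.25%/12 = 0.0068750; payment = 200,000 × 0.0068750 / (1 − (1+0.0068750)^−84) = £3,142.21.
Total interest on Offer 1 = 84 × £3,142.21 − £200,000 = £63,945.64.
Offer 2: at 6.10% the monthly rate is 0.0050833, so the payment is 200,000 × 0.0050833 / (1 − 1.0050833^−60) = £3,875.87.
Total interest on Offer 2 = 60 × £3,875.87 − £200,000 = £32,552.20.
Offer 2 is lower by £31,393.44.

Offer 2 by £31,390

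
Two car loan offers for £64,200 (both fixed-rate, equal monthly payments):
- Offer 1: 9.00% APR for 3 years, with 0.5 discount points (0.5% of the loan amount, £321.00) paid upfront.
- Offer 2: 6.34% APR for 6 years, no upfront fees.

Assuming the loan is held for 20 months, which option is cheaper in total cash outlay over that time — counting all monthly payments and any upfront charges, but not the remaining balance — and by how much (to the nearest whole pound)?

Offer 2 by £19,666

Offer 1: monthly rate = 9%/12 = 0.0075000; payment = 64,200 × 0.0075000 / (1 − (1+0.0075000)^−36) = £2,041.54.
Offer 2: monthly rate = 6.34%/12 = 0.0052833; payment = 64,200 × 0.0052833 / (1 − (1+0.0052833)^−72) = £1,074.31.
Over 20 months: Offer 1 costs 20 × £2,041.54 + £321.00 = £41,151.80; Offer 2 costs 20 × £1,074.31 = £21,486.20.
Offer 2 is cheaper by £41,151.80 − £21,486.20 = £19,665.60.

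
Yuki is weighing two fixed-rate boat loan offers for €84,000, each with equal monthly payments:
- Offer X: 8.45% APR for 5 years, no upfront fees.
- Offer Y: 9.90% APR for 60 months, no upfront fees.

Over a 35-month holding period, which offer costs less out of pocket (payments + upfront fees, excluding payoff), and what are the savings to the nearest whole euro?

Offer X: monthly rate = 8.45%/12 = 0.0070417; payment = 84,000 × 0.0070417 / (1 − (1+0.0070417)^−60) = €1,721.37.
Offer Y: at 9.90% the monthly rate is 0.0082500, so the payment is 84,000 × 0.0082500 / (1 − 1.0082500^−60) = €1,780.62.
Over 35 months: Offer X costs 35 × €1,721.37 = €60,247.95; Offer Y costs 35 × €1,780.62 = €62,321.70.
Offer X is cheaper by €62,321.70 − €60,247.95 = €2,073.75.

Offer X by €2,074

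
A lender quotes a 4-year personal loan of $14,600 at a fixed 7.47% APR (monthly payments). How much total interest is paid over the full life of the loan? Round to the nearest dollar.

Monthly rate = 7.47%/12 = 0.0062250; payment = 14,600 × 0.0062250 / (1 − (1+0.0062250)^−48) = $352.81.
Total paid = 48 × $352.81 = $16,934.88; interest = $16,934.88 − $14,600 = $2,334.88.

$2,335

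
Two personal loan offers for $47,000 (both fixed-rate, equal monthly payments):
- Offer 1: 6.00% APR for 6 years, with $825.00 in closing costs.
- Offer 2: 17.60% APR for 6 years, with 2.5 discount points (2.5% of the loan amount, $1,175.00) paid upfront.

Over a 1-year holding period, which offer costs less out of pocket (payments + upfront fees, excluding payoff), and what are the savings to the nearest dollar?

Offer 1 by $3,739

Offer 1: at 6.00% the monthly rate is 0.0050000, so the payment is 47,000 × 0.0050000 / (1 − 1.0050000^−72) = $778.93.
Offer 2: monthly rate = 17.6%/12 = 0.0146667; payment = 47,000 × 0.0146667 / (1 − (1+0.0146667)^−72) = $1,061.37.
Over 12 months: Offer 1 costs 12 × $778.93 + $825.00 = $10,172.16; Offer 2 costs 12 × $1,061.37 + $1,175.00 = $13,911.44.
Offer 1 is cheaper by $13,911.44 − $10,172.16 = $3,739.28.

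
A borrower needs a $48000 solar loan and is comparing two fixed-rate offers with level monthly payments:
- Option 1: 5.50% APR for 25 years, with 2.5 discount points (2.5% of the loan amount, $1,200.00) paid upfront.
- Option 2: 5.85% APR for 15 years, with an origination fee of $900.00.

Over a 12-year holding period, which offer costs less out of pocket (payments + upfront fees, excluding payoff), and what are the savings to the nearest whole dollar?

Option 1: monthly rate = 5.5%/12 = 0.0045833; payment = 48,000 × 0.0045833 / (1 − (1+0.0045833)^−300) = $294.76.
Option 2: monthly rate = 5.85%/12 = 0.0048750; payment = 48,000 × 0.0048750 / (1 − (1+0.0048750)^−180) = $401.17.
Over 144 months: Option 1 costs 144 × $294.76 + $1,200.00 = $43,645.44; Option 2 costs 144 × $401.17 + $900.00 = $58,668.48.
Option 1 is cheaper by $58,668.48 − $43,645.44 = $15,023.04.

Option 1 by $15,023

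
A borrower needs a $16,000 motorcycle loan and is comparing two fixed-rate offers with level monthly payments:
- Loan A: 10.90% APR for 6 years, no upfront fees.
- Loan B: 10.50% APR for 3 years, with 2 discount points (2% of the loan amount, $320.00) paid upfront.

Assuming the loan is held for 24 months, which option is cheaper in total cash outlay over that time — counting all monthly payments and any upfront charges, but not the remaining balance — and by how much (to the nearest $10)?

Loan A: monthly rate = 10.9%/12 = 0.0090833; payment = 16,000 × 0.0090833 / (1 − (1+0.0090833)^−72) = $303.73.
Loan B: monthly rate = 10.5%/12 = 0.0087500; payment = 16,000 × 0.0087500 / (1 − (1+0.0087500)^−36) = $520.04.
Over 24 months: Loan A costs 24 × $303.73 = $7,289.52; Loan B costs 24 × $520.04 + $320.00 = $12,800.96.
Loan A is cheaper by $12,800.96 − $7,289.52 = $5,511.44.

Loan A by $5,510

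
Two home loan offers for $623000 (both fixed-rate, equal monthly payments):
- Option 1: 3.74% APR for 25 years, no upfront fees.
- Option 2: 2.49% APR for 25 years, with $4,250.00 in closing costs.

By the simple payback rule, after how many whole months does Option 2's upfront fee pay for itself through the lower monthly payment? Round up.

11 months

Option 1: at 3.74% the monthly rate is 0.0031167, so the payment is 623,000 × 0.0031167 / (1 − 1.0031167^−300) = $3,199.65.
Option 2: monthly rate = 2.49%/12 = 0.0020750; payment = 623,000 × 0.0020750 / (1 − (1+0.0020750)^−300) = $2,791.75.
Monthly savings = $3,199.65 − $2,791.75 = $407.90.
Break-even = $4,250.00 / $407.90 = 10.42 → 11 months.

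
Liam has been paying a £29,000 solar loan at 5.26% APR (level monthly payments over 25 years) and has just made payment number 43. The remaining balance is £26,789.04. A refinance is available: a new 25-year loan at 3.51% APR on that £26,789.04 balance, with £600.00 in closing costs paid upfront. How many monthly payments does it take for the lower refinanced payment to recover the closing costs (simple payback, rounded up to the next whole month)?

Current payment = 29,000 × 5.26%/12 / (1 − (1+0.0043833)^−300) = £173.95.
Refinanced payment = 26,789.04 × 0.0029250 / (1 − (1+0.0029250)^−300) = £134.26.
Monthly savings = £173.95 − £134.26 = £39.69.
Break-even = £600.00 / £39.69 = 15.12 → 16 months.

16 months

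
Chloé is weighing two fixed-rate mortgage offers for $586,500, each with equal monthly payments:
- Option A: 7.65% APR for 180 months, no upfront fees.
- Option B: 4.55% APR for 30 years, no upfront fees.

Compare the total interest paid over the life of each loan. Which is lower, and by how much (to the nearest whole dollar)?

Option A by $88,430

Option A: monthly rate = 7.65%/12 = 0.0063750; payment = 586,500 × 0.0063750 / (1 − (1+0.0063750)^−180) = $5,487.04.
Total interest on Option A = 180 × $5,487.04 − $586,500 = $401,167.20.
Option B: at 4.55% the monthly rate is 0.0037917, so the payment is 586,500 × 0.0037917 / (1 − 1.0037917^−360) = $2,989.16.
Total interest on Option B = 360 × $2,989.16 − $586,500 = $489,597.60.
Option A is lower by $88,430.40.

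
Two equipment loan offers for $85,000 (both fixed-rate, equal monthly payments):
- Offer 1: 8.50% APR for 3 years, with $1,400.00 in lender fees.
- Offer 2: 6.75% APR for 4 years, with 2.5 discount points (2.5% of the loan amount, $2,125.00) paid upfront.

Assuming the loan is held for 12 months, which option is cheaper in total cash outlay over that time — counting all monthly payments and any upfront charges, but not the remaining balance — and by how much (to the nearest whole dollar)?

Offer 1: monthly rate = 8.5%/12 = 0.0070833; payment = 85,000 × 0.0070833 / (1 − (1+0.0070833)^−36) = $2,683.24.
Offer 2: monthly rate = 6.75%/12 = 0.0056250; payment = 85,000 × 0.0056250 / (1 − (1+0.0056250)^−48) = $2,025.59.
Over 12 months: Offer 1 costs 12 × $2,683.24 + $1,400.00 = $33,598.88; Offer 2 costs 12 × $2,025.59 + $2,125.00 = $26,432.08.
Offer 2 is cheaper by $33,598.88 − $26,432.08 = $7,166.80.

Offer 2 by $7,167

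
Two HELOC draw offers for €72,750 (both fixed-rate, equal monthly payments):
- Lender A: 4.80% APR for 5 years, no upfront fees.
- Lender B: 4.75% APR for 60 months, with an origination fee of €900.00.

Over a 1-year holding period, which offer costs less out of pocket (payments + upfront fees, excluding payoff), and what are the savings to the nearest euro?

Lender A by €880

Lender A: monthly rate = 4.8%/12 = 0.0040000; payment = 72,750 × 0.0040000 / (1 − (1+0.0040000)^−60) = €1,366.23.
Lender B: at 4.75% the monthly rate is 0.0039583, so the payment is 72,750 × 0.0039583 / (1 − 1.0039583^−60) = €1,364.57.
Over 12 months: Lender A costs 12 × €1,366.23 = €16,394.76; Lender B costs 12 × €1,364.57 + €900.00 = €17,274.84.
Lender A is cheaper by €17,274.84 − €16,394.76 = €880.08.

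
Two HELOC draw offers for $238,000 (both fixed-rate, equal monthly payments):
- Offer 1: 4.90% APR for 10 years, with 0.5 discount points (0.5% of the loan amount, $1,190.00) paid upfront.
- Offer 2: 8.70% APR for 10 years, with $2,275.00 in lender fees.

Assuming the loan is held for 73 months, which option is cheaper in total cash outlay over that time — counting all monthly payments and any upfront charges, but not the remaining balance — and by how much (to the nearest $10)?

Offer 1 by $34,930

Offer 1: monthly rate = 4.9%/12 = 0.0040833; payment = 238,000 × 0.0040833 / (1 − (1+0.0040833)^−120) = $2,512.74.
Offer 2: at 8.70% the monthly rate is 0.0072500, so the payment is 238,000 × 0.0072500 / (1 − 1.0072500^−120) = $2,976.38.
Over 73 months: Offer 1 costs 73 × $2,512.74 + $1,190.00 = $184,620.02; Offer 2 costs 73 × $2,976.38 + $2,275.00 = $219,550.74.
Offer 1 is cheaper by $219,550.74 − $184,620.02 = $34,930.72.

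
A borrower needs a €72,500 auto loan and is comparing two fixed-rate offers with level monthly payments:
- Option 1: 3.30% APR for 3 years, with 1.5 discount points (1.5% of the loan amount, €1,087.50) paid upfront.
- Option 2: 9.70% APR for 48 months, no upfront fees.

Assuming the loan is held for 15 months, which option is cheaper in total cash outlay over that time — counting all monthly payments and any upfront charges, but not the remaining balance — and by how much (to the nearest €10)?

Option 1: at 3.30% the monthly rate is 0.0027500, so the payment is 72,500 × 0.0027500 / (1 − 1.0027500^−36) = €2,117.99.
Option 2: at 9.70% the monthly rate is 0.0080833, so the payment is 72,500 × 0.0080833 / (1 − 1.0080833^−48) = €1,828.36.
Over 15 months: Option 1 costs 15 × €2,117.99 + €1,087.50 = €32,857.35; Option 2 costs 15 × €1,828.36 = €27,425.40.
Option 2 is cheaper by €32,857.35 − €27,425.40 = €5,431.95.

Option 2 by €5,430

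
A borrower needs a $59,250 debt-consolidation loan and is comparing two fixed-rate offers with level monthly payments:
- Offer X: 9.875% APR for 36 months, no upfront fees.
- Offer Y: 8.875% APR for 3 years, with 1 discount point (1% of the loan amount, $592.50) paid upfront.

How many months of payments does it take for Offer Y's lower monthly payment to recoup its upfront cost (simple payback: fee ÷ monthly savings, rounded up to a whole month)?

Offer X: monthly rate = 9.875%/12 = 0.0082292; payment = 59,250 × 0.0082292 / (1 − (1+0.0082292)^−36) = $1,908.36.
Offer Y: at 8.875% the monthly rate is 0.0073958, so the payment is 59,250 × 0.0073958 / (1 − 1.0073958^−36) = $1,880.69.
Monthly savings = $1,908.36 − $1,880.69 = $27.67.
Break-even = $592.50 / $27.67 = 21.41 → 22 months.

22 months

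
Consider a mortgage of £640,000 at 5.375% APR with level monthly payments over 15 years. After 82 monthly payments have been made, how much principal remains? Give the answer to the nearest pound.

£410,705

With monthly rate i = 5.375%/12 = 0.0044792, the balance after k of n payments is P · [(1+i)^n − (1+i)^k] / [(1+i)^n − 1].
(1+0.0044792)^180 = 2.23546601 and (1+0.0044792)^82 = 1.44263533, so the balance is 640,000 × (2.23546601 − 1.44263533) / (2.23546601 − 1) = £410,704.65.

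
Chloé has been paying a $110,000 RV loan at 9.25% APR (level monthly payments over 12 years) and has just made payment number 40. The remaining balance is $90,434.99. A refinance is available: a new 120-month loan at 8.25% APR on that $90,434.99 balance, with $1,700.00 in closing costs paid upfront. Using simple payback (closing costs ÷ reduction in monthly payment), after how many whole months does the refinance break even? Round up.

Current payment = 110,000 × 9.25%/12 / (1 − (1+0.0077083)^−144) = $1,267.37.
Refinanced payment = 90,434.99 × 0.0068750 / (1 − (1+0.0068750)^−120) = $1,109.21.
Monthly savings = $1,267.37 − $1,109.21 = $158.16.
Break-even = $1,700.00 / $158.16 = 10.75 → 11 months.

11 months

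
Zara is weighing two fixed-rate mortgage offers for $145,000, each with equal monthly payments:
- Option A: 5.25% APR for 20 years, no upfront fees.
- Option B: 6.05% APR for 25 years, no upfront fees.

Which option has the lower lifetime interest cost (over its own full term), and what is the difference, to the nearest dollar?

Option A: monthly rate = 5.25%/12 = 0.0043750; payment = 145,000 × 0.0043750 / (1 − (1+0.0043750)^−240) = $977.07.
Total interest on Option A = 240 × $977.07 − $145,000 = $89,496.80.
Option B: monthly rate = 6.05%/12 = 0.0050417; payment = 145,000 × 0.0050417 / (1 − (1+0.0050417)^−300) = $938.67.
Total interest on Option B = 300 × $938.67 − $145,000 = $136,601.00.
Option A is lower by $47,104.20.

Option A by $47,104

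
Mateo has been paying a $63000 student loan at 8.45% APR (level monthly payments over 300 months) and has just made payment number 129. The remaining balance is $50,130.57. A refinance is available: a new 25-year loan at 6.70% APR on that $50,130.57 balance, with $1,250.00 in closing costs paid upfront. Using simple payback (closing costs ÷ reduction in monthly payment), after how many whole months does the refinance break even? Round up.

Current payment = 63,000 × 8.45%/12 / (1 − (1+0.0070417)^−300) = $505.17.
Refinanced payment = 50,130.57 × 0.0055833 / (1 − (1+0.0055833)^−300) = $344.78.
Monthly savings = $505.17 − $344.78 = $160.39.
Break-even = $1,250.00 / $160.39 = 7.79 → 8 months.

8 months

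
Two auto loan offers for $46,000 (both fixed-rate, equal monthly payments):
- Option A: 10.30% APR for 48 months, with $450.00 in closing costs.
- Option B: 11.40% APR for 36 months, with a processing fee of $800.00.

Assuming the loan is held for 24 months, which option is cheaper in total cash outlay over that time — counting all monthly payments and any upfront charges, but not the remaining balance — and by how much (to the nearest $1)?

Option A: monthly rate = 10.3%/12 = 0.0085833; payment = 46,000 × 0.0085833 / (1 − (1+0.0085833)^−48) = $1,173.32.
Option B: monthly rate = 11.4%/12 = 0.0095000; payment = 46,000 × 0.0095000 / (1 − (1+0.0095000)^−36) = $1,514.71.
Over 24 months: Option A costs 24 × $1,173.32 + $450.00 = $28,609.68; Option B costs 24 × $1,514.71 + $800.00 = $37,153.04.
Option A is cheaper by $37,153.04 − $28,609.68 = $8,543.36.

Option A by $8,543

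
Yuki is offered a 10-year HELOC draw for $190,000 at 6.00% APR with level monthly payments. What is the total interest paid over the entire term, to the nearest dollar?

$63,127

At 6.00% the monthly rate is 0.0050000, so the payment is 190,000 × 0.0050000 / (1 − 1.0050000^−120) = $2,109.39.
Total paid = 120 × $2,109.39 = $253,126.80; interest = $253,126.80 − $190,000 = $63,126.80.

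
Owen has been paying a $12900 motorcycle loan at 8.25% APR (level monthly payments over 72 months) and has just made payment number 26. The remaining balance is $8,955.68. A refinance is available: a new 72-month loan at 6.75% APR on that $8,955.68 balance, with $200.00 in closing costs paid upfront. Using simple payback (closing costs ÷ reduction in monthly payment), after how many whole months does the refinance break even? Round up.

3 months

Current payment = 12,900 × 8.25%/12 / (1 − (1+0.0068750)^−72) = $227.76.
Refinanced payment = 8,955.68 × 0.0056250 / (1 − (1+0.0056250)^−72) = $151.61.
Monthly savings = $227.76 − $151.61 = $76.15.
Break-even = $200.00 / $76.15 = 2.63 → 3 months.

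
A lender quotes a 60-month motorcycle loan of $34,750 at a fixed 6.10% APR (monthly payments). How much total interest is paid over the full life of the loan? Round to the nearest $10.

$5,660

Monthly rate = 6.1%/12 = 0.0050833; payment = 34,750 × 0.0050833 / (1 − (1+0.0050833)^−60) = $673.43.
Total paid = 60 × $673.43 = $40,405.80; interest = $40,405.80 − $34,750 = $5,655.80.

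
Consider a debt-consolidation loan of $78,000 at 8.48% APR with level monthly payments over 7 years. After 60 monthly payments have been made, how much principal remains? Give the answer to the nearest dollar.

$27,163

With monthly rate i = 8.48%/12 = 0.0070667, the balance after k of n payments is P · [(1+i)^n − (1+i)^k] / [(1+i)^n − 1].
(1+0.0070667)^84 = 1.80671891 and (1+0.0070667)^60 = 1.52578478, so the balance is 78,000 × (1.80671891 − 1.52578478) / (1.80671891 − 1) = $27,162.95.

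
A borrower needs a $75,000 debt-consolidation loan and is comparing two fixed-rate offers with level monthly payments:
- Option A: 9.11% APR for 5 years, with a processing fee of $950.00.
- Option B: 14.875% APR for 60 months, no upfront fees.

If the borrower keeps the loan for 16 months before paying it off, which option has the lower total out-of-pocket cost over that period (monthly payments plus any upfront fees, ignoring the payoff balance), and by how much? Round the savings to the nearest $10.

Option A by $2,550

Option A: monthly rate = 9.11%/12 = 0.0075917; payment = 75,000 × 0.0075917 / (1 − (1+0.0075917)^−60) = $1,560.88.
Option B: monthly rate = 14.875%/12 = 0.0123958; payment = 75,000 × 0.0123958 / (1 − (1+0.0123958)^−60) = $1,779.33.
Over 16 months: Option A costs 16 × $1,560.88 + $950.00 = $25,924.08; Option B costs 16 × $1,779.33 = $28,469.28.
Option A is cheaper by $28,469.28 − $25,924.08 = $2,545.20.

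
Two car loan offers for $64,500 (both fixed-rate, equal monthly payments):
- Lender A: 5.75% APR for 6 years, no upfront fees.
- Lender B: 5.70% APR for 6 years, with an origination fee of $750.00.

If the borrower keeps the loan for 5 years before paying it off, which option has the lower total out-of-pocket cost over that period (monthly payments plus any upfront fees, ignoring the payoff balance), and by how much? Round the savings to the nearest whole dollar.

Lender A by $659

Lender A: at 5.75% the monthly rate is 0.0047917, so the payment is 64,500 × 0.0047917 / (1 − 1.0047917^−72) = $1,061.36.
Lender B: at 5.70% the monthly rate is 0.0047500, so the payment is 64,500 × 0.0047500 / (1 − 1.0047500^−72) = $1,059.84.
Over 60 months: Lender A costs 60 × $1,061.36 = $63,681.60; Lender B costs 60 × $1,059.84 + $750.00 = $64,340.40.
Lender A is cheaper by $64,340.40 − $63,681.60 = $658.80.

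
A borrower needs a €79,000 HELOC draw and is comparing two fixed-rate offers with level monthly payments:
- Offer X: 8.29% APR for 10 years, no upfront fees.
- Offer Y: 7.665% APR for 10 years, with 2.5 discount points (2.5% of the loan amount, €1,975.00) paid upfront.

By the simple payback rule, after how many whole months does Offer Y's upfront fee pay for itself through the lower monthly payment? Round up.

76 months

Offer X: at 8.29% the monthly rate is 0.0069083, so the payment is 79,000 × 0.0069083 / (1 − 1.0069083^−120) = €970.64.
Offer Y: at 7.665% the monthly rate is 0.0063875, so the payment is 79,000 × 0.0063875 / (1 − 1.0063875^−120) = €944.56.
Monthly savings = €970.64 − €944.56 = €26.08.
Break-even = €1,975.00 / €26.08 = 75.73 → 76 months.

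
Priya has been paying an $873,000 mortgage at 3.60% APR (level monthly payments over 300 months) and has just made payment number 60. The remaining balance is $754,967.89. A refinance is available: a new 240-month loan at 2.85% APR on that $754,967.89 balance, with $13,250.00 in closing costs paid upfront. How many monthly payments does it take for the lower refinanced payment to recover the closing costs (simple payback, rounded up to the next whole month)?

47 months

Current payment = 873,000 × 3.6%/12 / (1 − (1+0.0030000)^−300) = $4,417.40.
Refinanced payment = 754,967.89 × 0.0023750 / (1 − (1+0.0023750)^−240) = $4,130.57.
Monthly savings = $4,417.40 − $4,130.57 = $286.83.
Break-even = $13,250.00 / $286.83 = 46.19 → 47 months.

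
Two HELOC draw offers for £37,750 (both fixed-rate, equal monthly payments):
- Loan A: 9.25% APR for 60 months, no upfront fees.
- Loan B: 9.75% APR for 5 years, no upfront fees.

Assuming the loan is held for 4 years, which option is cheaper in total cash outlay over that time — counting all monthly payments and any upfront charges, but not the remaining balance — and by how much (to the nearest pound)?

Loan A by £443

Loan A: at 9.25% the monthly rate is 0.0077083, so the payment is 37,750 × 0.0077083 / (1 − 1.0077083^−60) = £788.22.
Loan B: monthly rate = 9.75%/12 = 0.0081250; payment = 37,750 × 0.0081250 / (1 − (1+0.0081250)^−60) = £797.44.
Over 48 months: Loan A costs 48 × £788.22 = £37,834.56; Loan B costs 48 × £797.44 = £38,277.12.
Loan A is cheaper by £38,277.12 − £37,834.56 = £442.56.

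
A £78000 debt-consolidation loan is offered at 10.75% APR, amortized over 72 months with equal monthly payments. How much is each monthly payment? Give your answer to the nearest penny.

£1,474.69

Monthly rate = 10.75%/12 = 0.0089583; payment = 78,000 × 0.0089583 / (1 − (1+0.0089583)^−72) = £1,474.69.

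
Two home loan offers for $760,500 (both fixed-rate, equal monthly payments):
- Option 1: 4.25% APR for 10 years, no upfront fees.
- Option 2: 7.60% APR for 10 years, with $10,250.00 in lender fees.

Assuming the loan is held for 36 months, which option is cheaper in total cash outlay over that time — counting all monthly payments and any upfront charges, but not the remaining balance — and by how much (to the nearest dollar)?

Option 1: monthly rate = 4.25%/12 = 0.0035417; payment = 760,500 × 0.0035417 / (1 − (1+0.0035417)^−120) = $7,790.37.
Option 2: monthly rate = 7.6%/12 = 0.0063333; payment = 760,500 × 0.0063333 / (1 − (1+0.0063333)^−120) = $9,067.01.
Over 36 months: Option 1 costs 36 × $7,790.37 = $280,453.32; Option 2 costs 36 × $9,067.01 + $10,250.00 = $336,662.36.
Option 1 is cheaper by $336,662.36 − $280,453.32 = $56,209.04.

Option 1 by $56,209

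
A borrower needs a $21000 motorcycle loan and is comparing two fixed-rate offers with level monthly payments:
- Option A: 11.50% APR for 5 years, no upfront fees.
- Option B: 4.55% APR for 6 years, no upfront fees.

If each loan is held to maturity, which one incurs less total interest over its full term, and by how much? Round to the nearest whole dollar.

Option A: at 11.50% the monthly rate is 0.0095833, so the payment is 21,000 × 0.0095833 / (1 − 1.0095833^−60) = $461.84.
Total interest on Option A = 60 × $461.84 − $21,000 = $6,710.40.
Option B: monthly rate = 4.55%/12 = 0.0037917; payment = 21,000 × 0.0037917 / (1 − (1+0.0037917)^−72) = $333.84.
Total interest on Option B = 72 × $333.84 − $21,000 = $3,036.48.
Option B is lower by $3,673.92.

Option B by $3,674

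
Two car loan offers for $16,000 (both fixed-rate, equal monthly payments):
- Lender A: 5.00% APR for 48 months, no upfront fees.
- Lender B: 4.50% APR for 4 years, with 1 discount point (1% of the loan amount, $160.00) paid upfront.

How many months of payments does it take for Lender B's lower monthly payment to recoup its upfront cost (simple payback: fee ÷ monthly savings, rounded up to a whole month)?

45 months

Lender A: monthly rate = 5%/12 = 0.0041667; payment = 16,000 × 0.0041667 / (1 − (1+0.0041667)^−48) = $368.47.
Lender B: at 4.50% the monthly rate is 0.0037500, so the payment is 16,000 × 0.0037500 / (1 − 1.0037500^−48) = $364.86.
Monthly savings = $368.47 − $364.86 = $3.61.
Break-even = $160.00 / $3.61 = 44.32 → 45 months.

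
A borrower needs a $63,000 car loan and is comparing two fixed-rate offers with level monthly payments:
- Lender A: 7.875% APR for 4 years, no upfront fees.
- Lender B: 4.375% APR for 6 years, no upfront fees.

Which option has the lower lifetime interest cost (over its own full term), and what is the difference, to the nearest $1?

Lender B by $1,903

Lender A: monthly rate = 7.875%/12 = 0.0065625; payment = 63,000 × 0.0065625 / (1 − (1+0.0065625)^−48) = $1,534.32.
Total interest on Lender A = 48 × $1,534.32 − $63,000 = $10,647.36.
Lender B: monthly rate = 4.375%/12 = 0.0036458; payment = 63,000 × 0.0036458 / (1 − (1+0.0036458)^−72) = $996.45.
Total interest on Lender B = 72 × $996.45 − $63,000 = $8,744.40.
Lender B is lower by $1,902.96.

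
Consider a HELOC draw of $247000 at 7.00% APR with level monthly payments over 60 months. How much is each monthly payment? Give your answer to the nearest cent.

$4,890.90

Monthly rate = 7%/12 = 0.0058333; payment = 247,000 × 0.0058333 / (1 − (1+0.0058333)^−60) = $4,890.90.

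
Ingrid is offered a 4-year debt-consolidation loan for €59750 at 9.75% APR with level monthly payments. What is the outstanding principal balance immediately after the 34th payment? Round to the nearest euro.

With monthly rate i = 9.75%/12 = 0.0081250, the balance after k of n payments is P · [(1+i)^n − (1+i)^k] / [(1+i)^n − 1].
(1+0.0081250)^48 = 1.47465513 and (1+0.0081250)^34 = 1.31670681, so the balance is 59,750 × (1.47465513 − 1.31670681) / (1.47465513 − 1) = €19,882.67.

€19,883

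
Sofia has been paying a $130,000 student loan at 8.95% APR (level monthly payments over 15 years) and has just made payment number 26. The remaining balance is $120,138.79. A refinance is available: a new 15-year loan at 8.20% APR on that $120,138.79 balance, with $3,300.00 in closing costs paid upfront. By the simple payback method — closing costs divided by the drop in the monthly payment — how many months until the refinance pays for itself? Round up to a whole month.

Current payment = 130,000 × 8.95%/12 / (1 − (1+0.0074583)^−180) = $1,314.68.
Refinanced payment = 120,138.79 × 0.0068333 / (1 − (1+0.0068333)^−180) = $1,162.02.
Monthly savings = $1,314.68 − $1,162.02 = $152.66.
Break-even = $3,300.00 / $152.66 = 21.62 → 22 months.

22 months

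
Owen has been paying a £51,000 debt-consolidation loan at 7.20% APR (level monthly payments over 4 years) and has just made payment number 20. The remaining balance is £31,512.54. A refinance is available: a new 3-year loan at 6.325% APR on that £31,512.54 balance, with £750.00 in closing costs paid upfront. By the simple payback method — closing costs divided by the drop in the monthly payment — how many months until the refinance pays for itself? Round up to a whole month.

Current payment = 51,000 × 7.2%/12 / (1 − (1+0.0060000)^−48) = £1,226.00.
Refinanced payment = 31,512.54 × 0.0052708 / (1 − (1+0.0052708)^−36) = £963.32.
Monthly savings = £1,226.00 − £963.32 = £262.68.
Break-even = £750.00 / £262.68 = 2.86 → 3 months.

3 months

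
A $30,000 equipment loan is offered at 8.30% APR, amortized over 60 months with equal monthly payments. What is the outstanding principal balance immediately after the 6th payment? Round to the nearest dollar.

$27,527

With monthly rate i = 8.3%/12 = 0.0069167, the balance after k of n payments is P · [(1+i)^n − (1+i)^k] / [(1+i)^n − 1].
(1+0.0069167)^60 = 1.51220882 and (1+0.0069167)^6 = 1.04222426, so the balance is 30,000 × (1.51220882 − 1.04222426) / (1.51220882 − 1) = $27,526.93.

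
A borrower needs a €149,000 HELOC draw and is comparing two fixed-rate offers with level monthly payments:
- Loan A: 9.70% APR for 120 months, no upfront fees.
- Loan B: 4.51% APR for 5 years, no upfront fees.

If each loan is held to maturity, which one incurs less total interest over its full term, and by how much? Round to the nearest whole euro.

Loan B by €66,616

Loan A: at 9.70% the monthly rate is 0.0080833, so the payment is 149,000 × 0.0080833 / (1 − 1.0080833^−120) = €1,944.38.
Total interest on Loan A = 120 × €1,944.38 − €149,000 = €84,325.60.
Loan B: monthly rate = 4.51%/12 = 0.0037583; payment = 149,000 × 0.0037583 / (1 − (1+0.0037583)^−60) = €2,778.49.
Total interest on Loan B = 60 × €2,778.49 − €149,000 = €17,709.40.
Loan B is lower by €66,616.20.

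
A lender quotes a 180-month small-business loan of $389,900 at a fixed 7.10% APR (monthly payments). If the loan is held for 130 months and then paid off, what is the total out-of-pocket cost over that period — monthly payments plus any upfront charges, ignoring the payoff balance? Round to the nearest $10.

$458,430

Monthly rate = 7.1%/12 = 0.0059167; payment = 389,900 × 0.0059167 / (1 − (1+0.0059167)^−180) = $3,526.37.
Total outlay = 130 × $3,526.37 = $458,428.10.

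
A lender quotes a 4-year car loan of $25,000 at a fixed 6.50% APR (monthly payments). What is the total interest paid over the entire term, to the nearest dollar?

$3,458

Monthly rate = 6.5%/12 = 0.0054167; payment = 25,000 × 0.0054167 / (1 − (1+0.0054167)^−48) = $592.87.
Total paid = 48 × $592.87 = $28,457.76; interest = $28,457.76 − $25,000 = $3,457.76.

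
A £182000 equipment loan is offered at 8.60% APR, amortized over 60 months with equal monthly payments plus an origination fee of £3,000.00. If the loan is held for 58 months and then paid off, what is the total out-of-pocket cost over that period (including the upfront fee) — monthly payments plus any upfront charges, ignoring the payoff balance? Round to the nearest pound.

£220,082

At 8.60% the monthly rate is 0.0071667, so the payment is 182,000 × 0.0071667 / (1 − 1.0071667^−60) = £3,742.79.
Total outlay = 58 × £3,742.79 + £3,000.00 = £220,081.82.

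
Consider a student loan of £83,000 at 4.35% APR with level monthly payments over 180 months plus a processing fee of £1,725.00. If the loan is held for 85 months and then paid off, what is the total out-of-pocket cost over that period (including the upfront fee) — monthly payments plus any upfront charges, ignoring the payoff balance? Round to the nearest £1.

At 4.35% the monthly rate is 0.0036250, so the payment is 83,000 × 0.0036250 / (1 − 1.0036250^−180) = £628.60.
Total outlay = 85 × £628.60 + £1,725.00 = £55,156.00.

£55,156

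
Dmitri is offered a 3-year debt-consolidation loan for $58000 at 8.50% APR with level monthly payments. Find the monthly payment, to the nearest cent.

$1,830.92

Monthly rate = 8.5%/12 = 0.0070833; payment = 58,000 × 0.0070833 / (1 − (1+0.0070833)^−36) = $1,830.92.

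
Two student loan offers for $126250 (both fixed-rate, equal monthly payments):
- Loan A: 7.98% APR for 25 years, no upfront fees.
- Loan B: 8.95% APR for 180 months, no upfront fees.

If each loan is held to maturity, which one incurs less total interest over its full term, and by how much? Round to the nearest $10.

Loan B by $62,010

Loan A: at 7.98% the monthly rate is 0.0066500, so the payment is 126,250 × 0.0066500 / (1 − 1.0066500^−300) = $972.75.
Total interest on Loan A = 300 × $972.75 − $126,250 = $165,575.00.
Loan B: monthly rate = 8.95%/12 = 0.0074583; payment = 126,250 × 0.0074583 / (1 − (1+0.0074583)^−180) = $1,276.76.
Total interest on Loan B = 180 × $1,276.76 − $126,250 = $103,566.80.
Loan B is lower by $62,008.20.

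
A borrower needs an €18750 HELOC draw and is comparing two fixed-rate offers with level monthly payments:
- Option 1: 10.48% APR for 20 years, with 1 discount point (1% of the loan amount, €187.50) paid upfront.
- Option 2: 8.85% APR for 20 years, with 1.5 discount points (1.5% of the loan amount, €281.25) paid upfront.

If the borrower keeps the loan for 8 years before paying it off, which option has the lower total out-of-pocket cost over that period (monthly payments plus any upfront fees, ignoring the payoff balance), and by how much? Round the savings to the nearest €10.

Option 1: at 10.48% the monthly rate is 0.0087333, so the payment is 18,750 × 0.0087333 / (1 − 1.0087333^−240) = €186.94.
Option 2: at 8.85% the monthly rate is 0.0073750, so the payment is 18,750 × 0.0073750 / (1 − 1.0073750^−240) = €166.89.
Over 96 months: Option 1 costs 96 × €186.94 + €187.50 = €18,133.74; Option 2 costs 96 × €166.89 + €281.25 = €16,302.69.
Option 2 is cheaper by €18,133.74 − €16,302.69 = €1,831.05.

Option 2 by €1,830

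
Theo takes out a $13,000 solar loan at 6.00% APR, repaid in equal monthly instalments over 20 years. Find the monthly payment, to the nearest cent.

$93.14

At 6.00% the monthly rate is 0.0050000, so the payment is 13,000 × 0.0050000 / (1 − 1.0050000^−240) = $93.14.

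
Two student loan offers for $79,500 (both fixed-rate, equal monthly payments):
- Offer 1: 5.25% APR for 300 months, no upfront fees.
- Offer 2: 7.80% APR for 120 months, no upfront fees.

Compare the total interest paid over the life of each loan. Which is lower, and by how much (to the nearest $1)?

Offer 2 by $28,180

Offer 1: monthly rate = 5.25%/12 = 0.0043750; payment = 79,500 × 0.0043750 / (1 − (1+0.0043750)^−300) = $476.40.
Total interest on Offer 1 = 300 × $476.40 − $79,500 = $63,420.00.
Offer 2: at 7.80% the monthly rate is 0.0065000, so the payment is 79,500 × 0.0065000 / (1 − 1.0065000^−120) = $956.17.
Total interest on Offer 2 = 120 × $956.17 − $79,500 = $35,240.40.
Offer 2 is lower by $28,179.60.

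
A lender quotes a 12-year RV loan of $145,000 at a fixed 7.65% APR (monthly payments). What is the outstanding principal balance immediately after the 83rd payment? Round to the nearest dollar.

With monthly rate i = 7.65%/12 = 0.0063750, the balance after k of n payments is P · [(1+i)^n − (1+i)^k] / [(1+i)^n − 1].
(1+0.0063750)^144 = 2.49699061 and (1+0.0063750)^83 = 1.69459801, so the balance is 145,000 × (2.49699061 − 1.69459801) / (2.49699061 − 1) = $77,720.55.

$77,721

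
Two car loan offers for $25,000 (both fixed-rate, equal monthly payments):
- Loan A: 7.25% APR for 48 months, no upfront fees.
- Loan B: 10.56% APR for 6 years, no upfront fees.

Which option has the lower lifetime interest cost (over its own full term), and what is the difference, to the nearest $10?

Loan A by $4,980

Loan A: at 7.25% the monthly rate is 0.0060417, so the payment is 25,000 × 0.0060417 / (1 − 1.0060417^−48) = $601.56.
Total interest on Loan A = 48 × $601.56 − $25,000 = $3,874.88.
Loan B: at 10.56% the monthly rate is 0.0088000, so the payment is 25,000 × 0.0088000 / (1 − 1.0088000^−72) = $470.24.
Total interest on Loan B = 72 × $470.24 − $25,000 = $8,857.28.
Loan A is lower by $4,982.40.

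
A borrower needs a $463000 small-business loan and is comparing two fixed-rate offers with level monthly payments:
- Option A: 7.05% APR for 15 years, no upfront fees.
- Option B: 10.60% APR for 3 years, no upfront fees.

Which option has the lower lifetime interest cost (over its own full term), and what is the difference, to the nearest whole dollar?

Option A: monthly rate = 7.05%/12 = 0.0058750; payment = 463,000 × 0.0058750 / (1 − (1+0.0058750)^−180) = $4,174.53.
Total interest on Option A = 180 × $4,174.53 − $463,000 = $288,415.40.
Option B: monthly rate = 10.6%/12 = 0.0088333; payment = 463,000 × 0.0088333 / (1 − (1+0.0088333)^−36) = $15,070.47.
Total interest on Option B = 36 × $15,070.47 − $463,000 = $79,536.92.
Option B is lower by $208,878.48.

Option B by $208,878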